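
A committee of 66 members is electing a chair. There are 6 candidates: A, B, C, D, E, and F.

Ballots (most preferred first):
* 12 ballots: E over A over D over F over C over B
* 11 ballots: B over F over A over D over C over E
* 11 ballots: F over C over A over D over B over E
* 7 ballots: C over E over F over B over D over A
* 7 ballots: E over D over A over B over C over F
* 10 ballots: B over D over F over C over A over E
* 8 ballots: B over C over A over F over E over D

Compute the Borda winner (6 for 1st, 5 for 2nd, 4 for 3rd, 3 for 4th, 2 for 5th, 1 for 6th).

A: 12×5 + 11×4 + 11×4 + 7×1 + 7×4 + 10×2 + 8×4 = 235
B: 12×1 + 11×6 + 11×2 + 7×3 + 7×3 + 10×6 + 8×6 = 250
C: 12×2 + 11×2 + 11×5 + 7×6 + 7×2 + 10×3 + 8×5 = 227
D: 12×4 + 11×3 + 11×3 + 7×2 + 7×5 + 10×5 + 8×1 = 221
E: 12×6 + 11×1 + 11×1 + 7×5 + 7×6 + 10×1 + 8×2 = 197
F: 12×3 + 11×5 + 11×6 + 7×4 + 7×1 + 10×4 + 8×3 = 256

F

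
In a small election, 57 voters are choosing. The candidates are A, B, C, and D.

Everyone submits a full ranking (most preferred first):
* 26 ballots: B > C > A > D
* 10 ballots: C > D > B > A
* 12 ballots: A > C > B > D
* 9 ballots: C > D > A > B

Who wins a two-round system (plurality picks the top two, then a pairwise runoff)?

C

Round 1 first-place votes: A 12, B 26, C 19, D 0. B and C advance.
Runoff: B is ranked above C on 26 ballots, C above B on 31.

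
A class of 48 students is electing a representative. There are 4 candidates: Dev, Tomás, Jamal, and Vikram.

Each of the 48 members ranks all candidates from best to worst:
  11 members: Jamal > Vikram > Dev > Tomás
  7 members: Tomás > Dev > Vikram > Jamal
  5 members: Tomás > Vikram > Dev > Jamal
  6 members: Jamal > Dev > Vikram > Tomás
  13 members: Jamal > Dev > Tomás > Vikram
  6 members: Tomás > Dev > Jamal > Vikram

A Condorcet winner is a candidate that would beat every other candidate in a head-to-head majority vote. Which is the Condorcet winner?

Jamal

Jamal vs Dev: 30–18
Jamal vs Tomás: 30–18
Jamal vs Vikram: 36–12
Jamal beats every other candidate.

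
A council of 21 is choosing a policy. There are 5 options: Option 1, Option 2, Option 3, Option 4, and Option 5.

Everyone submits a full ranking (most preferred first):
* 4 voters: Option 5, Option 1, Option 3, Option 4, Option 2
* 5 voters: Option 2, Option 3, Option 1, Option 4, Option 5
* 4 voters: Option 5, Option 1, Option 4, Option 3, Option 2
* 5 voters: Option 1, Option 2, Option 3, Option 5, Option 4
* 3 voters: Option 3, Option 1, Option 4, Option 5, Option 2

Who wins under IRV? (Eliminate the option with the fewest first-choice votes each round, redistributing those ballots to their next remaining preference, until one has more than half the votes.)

Option 1

Round 1: Option 1 5, Option 2 5, Option 3 3, Option 4 0, Option 5 8. Option 4 eliminated.
Round 2: Option 1 5, Option 2 5, Option 3 3, Option 5 8. Option 3 eliminated.
Round 3: Option 1 8, Option 2 5, Option 5 8. Option 2 eliminated.
Round 4: Option 1 13, Option 5 8. Option 1 has a majority (≥11).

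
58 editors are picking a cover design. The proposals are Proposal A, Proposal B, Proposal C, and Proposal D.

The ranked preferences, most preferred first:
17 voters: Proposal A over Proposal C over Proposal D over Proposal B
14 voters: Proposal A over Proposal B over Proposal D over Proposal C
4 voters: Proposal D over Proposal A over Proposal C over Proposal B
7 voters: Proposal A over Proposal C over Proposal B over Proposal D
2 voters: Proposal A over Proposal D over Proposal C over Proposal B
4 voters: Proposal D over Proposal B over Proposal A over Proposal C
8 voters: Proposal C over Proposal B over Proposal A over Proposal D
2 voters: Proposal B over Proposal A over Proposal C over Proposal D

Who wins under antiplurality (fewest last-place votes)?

Proposal A

Last-place votes: Proposal A 0, Proposal B 23, Proposal C 18, Proposal D 17.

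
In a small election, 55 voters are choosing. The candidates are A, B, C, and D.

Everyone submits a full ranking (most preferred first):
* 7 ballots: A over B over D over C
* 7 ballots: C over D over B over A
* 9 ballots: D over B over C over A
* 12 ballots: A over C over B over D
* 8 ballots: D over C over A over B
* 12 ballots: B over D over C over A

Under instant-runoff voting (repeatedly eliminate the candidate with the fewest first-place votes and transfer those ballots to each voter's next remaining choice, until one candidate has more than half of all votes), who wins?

D

Round 1: A 19, B 12, C 7, D 17. C eliminated.
Round 2: A 19, B 12, D 24. B eliminated.
Round 3: A 19, D 36. D has a majority (≥28).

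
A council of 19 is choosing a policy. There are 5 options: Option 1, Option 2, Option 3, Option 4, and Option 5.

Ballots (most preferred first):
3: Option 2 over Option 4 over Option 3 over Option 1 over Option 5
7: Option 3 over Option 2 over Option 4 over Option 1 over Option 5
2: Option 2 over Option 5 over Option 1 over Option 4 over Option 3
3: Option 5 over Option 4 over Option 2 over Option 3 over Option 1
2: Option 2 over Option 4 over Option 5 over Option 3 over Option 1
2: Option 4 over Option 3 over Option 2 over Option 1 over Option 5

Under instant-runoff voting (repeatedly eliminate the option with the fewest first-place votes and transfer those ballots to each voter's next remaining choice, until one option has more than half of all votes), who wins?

Option 2

Round 1: Option 1 0, Option 2 7, Option 3 7, Option 4 2, Option 5 3. Option 1 eliminated.
Round 2: Option 2 7, Option 3 7, Option 4 2, Option 5 3. Option 4 eliminated.
Round 3: Option 2 7, Option 3 9, Option 5 3. Option 5 eliminated.
Round 4: Option 2 10, Option 3 9. Option 2 has a majority (≥10).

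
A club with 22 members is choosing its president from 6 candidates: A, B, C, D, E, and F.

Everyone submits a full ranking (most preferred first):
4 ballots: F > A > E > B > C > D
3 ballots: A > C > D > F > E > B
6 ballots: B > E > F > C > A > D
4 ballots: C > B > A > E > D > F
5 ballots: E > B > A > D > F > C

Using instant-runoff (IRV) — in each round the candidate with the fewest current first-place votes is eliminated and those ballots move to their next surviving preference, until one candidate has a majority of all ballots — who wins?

Round 1: A 3, B 6, C 4, D 0, E 5, F 4. D eliminated.
Round 2: A 3, B 6, C 4, E 5, F 4. A eliminated.
Round 3: B 6, C 7, E 5, F 4. F eliminated.
Round 4: B 6, C 7, E 9. B eliminated.
Round 5: C 7, E 15. E has a majority (≥12).

E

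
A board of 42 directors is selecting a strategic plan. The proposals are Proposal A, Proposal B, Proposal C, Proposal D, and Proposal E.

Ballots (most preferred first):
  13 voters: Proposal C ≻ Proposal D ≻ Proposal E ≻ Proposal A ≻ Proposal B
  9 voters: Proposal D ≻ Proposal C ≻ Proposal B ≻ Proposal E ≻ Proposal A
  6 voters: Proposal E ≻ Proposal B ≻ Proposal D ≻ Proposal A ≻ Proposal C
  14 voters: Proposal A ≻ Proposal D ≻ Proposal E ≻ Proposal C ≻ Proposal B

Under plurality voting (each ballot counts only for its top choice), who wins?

Proposal A

First-place votes: Proposal A 14, Proposal B 0, Proposal C 13, Proposal D 9, Proposal E 6.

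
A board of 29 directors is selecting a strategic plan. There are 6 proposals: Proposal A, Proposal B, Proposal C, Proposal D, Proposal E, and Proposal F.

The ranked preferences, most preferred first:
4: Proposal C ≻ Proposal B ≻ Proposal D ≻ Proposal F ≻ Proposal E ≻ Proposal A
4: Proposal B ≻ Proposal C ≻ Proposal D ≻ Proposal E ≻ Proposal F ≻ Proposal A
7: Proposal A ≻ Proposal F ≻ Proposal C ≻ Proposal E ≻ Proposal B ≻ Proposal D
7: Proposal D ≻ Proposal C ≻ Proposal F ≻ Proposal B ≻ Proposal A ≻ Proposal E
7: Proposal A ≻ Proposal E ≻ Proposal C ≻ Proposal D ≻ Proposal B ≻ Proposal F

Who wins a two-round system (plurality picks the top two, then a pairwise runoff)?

Proposal D

Round 1 first-place votes: Proposal A 14, Proposal B 4, Proposal C 4, Proposal D 7, Proposal E 0, Proposal F 0. Proposal A and Proposal D advance.
Runoff: Proposal A is ranked above Proposal D on 14 ballots, Proposal D above Proposal A on 15.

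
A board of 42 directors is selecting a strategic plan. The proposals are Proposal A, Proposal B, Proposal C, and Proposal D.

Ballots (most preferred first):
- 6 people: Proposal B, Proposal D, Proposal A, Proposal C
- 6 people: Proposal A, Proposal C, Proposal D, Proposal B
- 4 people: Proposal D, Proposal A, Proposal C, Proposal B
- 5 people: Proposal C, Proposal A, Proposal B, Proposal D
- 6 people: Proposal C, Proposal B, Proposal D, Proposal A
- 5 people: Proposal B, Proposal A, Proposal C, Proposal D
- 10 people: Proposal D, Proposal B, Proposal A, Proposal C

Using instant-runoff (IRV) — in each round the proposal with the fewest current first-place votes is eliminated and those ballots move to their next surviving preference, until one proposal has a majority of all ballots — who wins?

Proposal C

Round 1: Proposal A 6, Proposal B 11, Proposal C 11, Proposal D 14. Proposal A eliminated.
Round 2: Proposal B 11, Proposal C 17, Proposal D 14. Proposal B eliminated.
Round 3: Proposal C 22, Proposal D 20. Proposal C has a majority (≥22).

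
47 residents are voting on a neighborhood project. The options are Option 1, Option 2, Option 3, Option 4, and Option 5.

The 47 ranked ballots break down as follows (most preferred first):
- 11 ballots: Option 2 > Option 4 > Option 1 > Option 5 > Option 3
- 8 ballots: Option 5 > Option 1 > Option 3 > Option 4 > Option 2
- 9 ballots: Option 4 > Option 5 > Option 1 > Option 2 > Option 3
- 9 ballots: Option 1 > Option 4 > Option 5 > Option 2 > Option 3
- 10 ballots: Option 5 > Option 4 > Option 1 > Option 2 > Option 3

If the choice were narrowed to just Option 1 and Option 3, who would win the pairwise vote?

Option 1

Option 1 is ranked above Option 3 on 47 ballots; Option 3 above Option 1 on 0.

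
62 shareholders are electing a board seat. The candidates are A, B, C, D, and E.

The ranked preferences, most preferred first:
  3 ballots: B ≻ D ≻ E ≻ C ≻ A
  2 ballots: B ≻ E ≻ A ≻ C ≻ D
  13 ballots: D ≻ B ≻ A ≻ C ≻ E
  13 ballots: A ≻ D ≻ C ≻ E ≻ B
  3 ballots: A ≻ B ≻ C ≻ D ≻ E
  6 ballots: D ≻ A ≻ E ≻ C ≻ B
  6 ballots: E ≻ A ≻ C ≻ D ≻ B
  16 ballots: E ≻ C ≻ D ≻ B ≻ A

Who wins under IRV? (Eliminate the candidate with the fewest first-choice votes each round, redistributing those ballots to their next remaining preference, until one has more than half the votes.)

D

Round 1: A 16, B 5, C 0, D 19, E 22. C eliminated.
Round 2: A 16, B 5, D 19, E 22. B eliminated.
Round 3: A 16, D 22, E 24. A eliminated.
Round 4: D 38, E 24. D has a majority (≥32).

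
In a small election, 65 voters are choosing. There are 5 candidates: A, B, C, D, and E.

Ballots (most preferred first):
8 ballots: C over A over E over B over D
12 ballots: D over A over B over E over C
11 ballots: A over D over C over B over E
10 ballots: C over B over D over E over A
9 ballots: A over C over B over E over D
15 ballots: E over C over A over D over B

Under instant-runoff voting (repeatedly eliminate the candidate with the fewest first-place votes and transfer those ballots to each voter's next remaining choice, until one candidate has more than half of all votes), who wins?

C

Round 1: A 20, B 0, C 18, D 12, E 15. B eliminated.
Round 2: A 20, C 18, D 12, E 15. D eliminated.
Round 3: A 32, C 18, E 15. E eliminated.
Round 4: A 32, C 33. C has a majority (≥33).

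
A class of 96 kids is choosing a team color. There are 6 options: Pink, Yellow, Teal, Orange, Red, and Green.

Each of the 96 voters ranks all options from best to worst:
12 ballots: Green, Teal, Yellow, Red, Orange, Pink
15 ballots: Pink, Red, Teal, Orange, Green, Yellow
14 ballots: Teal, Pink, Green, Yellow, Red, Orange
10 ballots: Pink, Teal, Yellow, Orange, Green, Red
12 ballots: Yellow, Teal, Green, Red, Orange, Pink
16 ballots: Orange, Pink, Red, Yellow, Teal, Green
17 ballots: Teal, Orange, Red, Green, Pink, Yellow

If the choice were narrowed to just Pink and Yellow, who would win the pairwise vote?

Pink

Pink is ranked above Yellow on 72 ballots; Yellow above Pink on 24.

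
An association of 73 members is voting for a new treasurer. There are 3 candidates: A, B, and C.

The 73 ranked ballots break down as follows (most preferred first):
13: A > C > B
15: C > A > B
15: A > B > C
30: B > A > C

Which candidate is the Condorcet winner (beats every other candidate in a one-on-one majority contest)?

A

A vs B: 43–30
A vs C: 58–15
A beats every other candidate.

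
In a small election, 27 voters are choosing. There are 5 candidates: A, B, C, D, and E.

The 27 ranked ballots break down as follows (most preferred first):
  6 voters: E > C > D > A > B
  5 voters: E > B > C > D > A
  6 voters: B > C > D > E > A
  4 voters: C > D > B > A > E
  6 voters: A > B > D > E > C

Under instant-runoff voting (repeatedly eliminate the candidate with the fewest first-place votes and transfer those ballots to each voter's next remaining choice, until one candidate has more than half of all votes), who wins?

B

Round 1: A 6, B 6, C 4, D 0, E 11. D eliminated.
Round 2: A 6, B 6, C 4, E 11. C eliminated.
Round 3: A 6, B 10, E 11. A eliminated.
Round 4: B 16, E 11. B has a majority (≥14).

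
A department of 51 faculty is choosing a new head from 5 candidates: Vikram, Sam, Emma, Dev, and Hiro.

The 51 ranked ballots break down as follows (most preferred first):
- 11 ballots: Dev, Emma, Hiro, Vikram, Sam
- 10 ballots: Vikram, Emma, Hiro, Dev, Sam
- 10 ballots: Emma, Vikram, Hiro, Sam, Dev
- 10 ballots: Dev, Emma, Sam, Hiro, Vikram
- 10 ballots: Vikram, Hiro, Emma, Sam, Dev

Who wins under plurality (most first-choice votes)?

Dev

First-place votes: Vikram 20, Sam 0, Emma 10, Dev 21, Hiro 0.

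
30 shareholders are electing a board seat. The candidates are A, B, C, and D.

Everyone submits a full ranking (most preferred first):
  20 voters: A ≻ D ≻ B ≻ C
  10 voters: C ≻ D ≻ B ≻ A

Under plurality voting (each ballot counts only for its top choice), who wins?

First-place votes: A 20, B 0, C 10, D 0.

A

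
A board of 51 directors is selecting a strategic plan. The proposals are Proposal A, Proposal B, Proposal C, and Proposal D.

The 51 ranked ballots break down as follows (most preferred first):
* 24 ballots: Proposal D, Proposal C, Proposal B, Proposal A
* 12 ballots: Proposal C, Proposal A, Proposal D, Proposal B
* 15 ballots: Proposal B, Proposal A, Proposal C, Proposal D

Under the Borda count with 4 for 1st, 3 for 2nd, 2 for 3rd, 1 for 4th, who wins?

Proposal C

Proposal A: 24×1 + 12×3 + 15×3 = 105
Proposal B: 24×2 + 12×1 + 15×4 = 120
Proposal C: 24×3 + 12×4 + 15×2 = 150
Proposal D: 24×4 + 12×2 + 15×1 = 135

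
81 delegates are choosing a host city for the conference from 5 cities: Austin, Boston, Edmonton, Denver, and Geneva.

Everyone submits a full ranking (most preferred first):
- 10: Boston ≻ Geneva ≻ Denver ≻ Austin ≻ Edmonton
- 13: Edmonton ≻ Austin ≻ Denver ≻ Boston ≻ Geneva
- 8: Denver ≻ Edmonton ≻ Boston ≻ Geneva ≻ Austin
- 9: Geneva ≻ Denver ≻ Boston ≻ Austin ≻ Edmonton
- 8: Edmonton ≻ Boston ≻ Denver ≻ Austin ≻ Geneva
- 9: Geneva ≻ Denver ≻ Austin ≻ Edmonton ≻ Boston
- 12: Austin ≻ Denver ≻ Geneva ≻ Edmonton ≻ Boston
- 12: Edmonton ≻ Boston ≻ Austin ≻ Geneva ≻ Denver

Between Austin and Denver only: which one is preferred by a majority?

Denver

Austin is ranked above Denver on 37 ballots; Denver above Austin on 44.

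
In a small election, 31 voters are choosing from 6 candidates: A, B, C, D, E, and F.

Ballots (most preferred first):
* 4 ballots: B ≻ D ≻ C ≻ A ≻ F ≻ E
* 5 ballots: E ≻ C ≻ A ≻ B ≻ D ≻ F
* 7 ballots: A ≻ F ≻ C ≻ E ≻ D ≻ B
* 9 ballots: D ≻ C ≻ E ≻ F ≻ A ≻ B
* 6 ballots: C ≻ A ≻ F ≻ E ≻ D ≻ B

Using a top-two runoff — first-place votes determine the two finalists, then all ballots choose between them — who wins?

A

Round 1 first-place votes: A 7, B 4, C 6, D 9, E 5, F 0. D and A advance.
Runoff: D is ranked above A on 13 ballots, A above D on 18.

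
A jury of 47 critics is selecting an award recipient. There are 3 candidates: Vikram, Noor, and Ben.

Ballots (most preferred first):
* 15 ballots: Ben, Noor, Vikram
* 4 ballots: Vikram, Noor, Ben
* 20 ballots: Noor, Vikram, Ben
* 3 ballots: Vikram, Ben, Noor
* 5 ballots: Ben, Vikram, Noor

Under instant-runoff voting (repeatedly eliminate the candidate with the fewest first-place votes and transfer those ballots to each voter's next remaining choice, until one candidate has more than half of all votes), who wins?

Noor

Round 1: Vikram 7, Noor 20, Ben 20. Vikram eliminated.
Round 2: Noor 24, Ben 23. Noor has a majority (≥24).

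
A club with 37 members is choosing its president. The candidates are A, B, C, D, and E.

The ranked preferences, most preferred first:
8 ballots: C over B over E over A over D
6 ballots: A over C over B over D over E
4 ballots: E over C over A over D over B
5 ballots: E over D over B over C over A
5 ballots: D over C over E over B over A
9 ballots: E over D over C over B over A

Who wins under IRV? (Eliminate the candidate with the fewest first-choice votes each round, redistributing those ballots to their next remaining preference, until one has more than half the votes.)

C

Round 1: A 6, B 0, C 8, D 5, E 18. B eliminated.
Round 2: A 6, C 8, D 5, E 18. D eliminated.
Round 3: A 6, C 13, E 18. A eliminated.
Round 4: C 19, E 18. C has a majority (≥19).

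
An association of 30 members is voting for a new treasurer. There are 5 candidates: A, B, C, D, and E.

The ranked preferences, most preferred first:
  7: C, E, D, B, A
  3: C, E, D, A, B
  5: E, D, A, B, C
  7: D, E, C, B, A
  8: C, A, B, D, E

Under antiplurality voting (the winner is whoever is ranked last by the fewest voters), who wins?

Last-place votes: A 14, B 3, C 5, D 0, E 8.

D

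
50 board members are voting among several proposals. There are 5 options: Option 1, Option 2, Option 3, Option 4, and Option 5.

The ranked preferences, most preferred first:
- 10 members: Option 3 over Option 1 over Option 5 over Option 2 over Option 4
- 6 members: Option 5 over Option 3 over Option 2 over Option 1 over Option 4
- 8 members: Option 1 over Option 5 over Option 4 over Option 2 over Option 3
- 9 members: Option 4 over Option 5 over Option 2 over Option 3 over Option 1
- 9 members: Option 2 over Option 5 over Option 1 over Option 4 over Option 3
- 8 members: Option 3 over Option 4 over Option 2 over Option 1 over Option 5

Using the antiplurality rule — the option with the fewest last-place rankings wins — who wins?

Option 2

Last-place votes: Option 1 9, Option 2 0, Option 3 17, Option 4 16, Option 5 8.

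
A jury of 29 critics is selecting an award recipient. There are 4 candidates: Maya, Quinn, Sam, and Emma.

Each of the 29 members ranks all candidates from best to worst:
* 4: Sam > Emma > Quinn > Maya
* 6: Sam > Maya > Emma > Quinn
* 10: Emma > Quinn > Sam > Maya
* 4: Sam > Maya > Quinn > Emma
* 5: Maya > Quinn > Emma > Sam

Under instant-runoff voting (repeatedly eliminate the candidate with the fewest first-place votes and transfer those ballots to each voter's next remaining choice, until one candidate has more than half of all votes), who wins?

Emma

Round 1: Maya 5, Quinn 0, Sam 14, Emma 10. Quinn eliminated.
Round 2: Maya 5, Sam 14, Emma 10. Maya eliminated.
Round 3: Sam 14, Emma 15. Emma has a majority (≥15).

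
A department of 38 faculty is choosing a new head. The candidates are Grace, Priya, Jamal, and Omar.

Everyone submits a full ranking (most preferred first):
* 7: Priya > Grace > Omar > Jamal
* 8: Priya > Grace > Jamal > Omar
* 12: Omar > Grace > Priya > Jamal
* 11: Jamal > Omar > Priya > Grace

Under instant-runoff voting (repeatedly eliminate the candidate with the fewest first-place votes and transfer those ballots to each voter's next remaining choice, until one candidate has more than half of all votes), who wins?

Omar

Round 1: Grace 0, Priya 15, Jamal 11, Omar 12. Grace eliminated.
Round 2: Priya 15, Jamal 11, Omar 12. Jamal eliminated.
Round 3: Priya 15, Omar 23. Omar has a majority (≥20).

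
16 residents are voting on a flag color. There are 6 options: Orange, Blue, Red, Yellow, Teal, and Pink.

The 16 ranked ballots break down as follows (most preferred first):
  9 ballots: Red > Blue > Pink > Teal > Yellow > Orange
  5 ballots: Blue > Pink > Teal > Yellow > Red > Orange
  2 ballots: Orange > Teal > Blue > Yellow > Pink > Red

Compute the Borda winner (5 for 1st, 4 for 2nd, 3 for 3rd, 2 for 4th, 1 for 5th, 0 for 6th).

Orange: 9×0 + 5×0 + 2×5 = 10
Blue: 9×4 + 5×5 + 2×3 = 67
Red: 9×5 + 5×1 + 2×0 = 50
Yellow: 9×1 + 5×2 + 2×2 = 23
Teal: 9×2 + 5×3 + 2×4 = 41
Pink: 9×3 + 5×4 + 2×1 = 49

Blue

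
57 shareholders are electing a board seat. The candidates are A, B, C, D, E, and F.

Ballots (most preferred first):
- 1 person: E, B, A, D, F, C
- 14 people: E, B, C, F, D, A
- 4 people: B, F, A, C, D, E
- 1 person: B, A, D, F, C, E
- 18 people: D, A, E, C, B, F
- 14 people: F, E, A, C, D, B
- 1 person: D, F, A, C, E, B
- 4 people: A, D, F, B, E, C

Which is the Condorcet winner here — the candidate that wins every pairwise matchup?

E vs A: 29–28
E vs B: 48–9
E vs C: 51–6
E vs D: 29–28
E vs F: 33–24
E beats every other candidate.

E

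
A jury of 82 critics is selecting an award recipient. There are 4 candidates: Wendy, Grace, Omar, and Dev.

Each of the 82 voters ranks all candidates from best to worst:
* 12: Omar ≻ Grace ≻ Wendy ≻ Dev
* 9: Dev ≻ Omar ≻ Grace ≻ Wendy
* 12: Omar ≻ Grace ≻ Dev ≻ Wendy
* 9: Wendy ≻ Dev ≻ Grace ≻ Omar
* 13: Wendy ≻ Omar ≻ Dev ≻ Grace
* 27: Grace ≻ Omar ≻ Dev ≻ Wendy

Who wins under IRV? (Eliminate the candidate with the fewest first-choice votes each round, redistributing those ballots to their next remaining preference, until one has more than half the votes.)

Round 1: Wendy 22, Grace 27, Omar 24, Dev 9. Dev eliminated.
Round 2: Wendy 22, Grace 27, Omar 33. Wendy eliminated.
Round 3: Grace 36, Omar 46. Omar has a majority (≥42).

Omar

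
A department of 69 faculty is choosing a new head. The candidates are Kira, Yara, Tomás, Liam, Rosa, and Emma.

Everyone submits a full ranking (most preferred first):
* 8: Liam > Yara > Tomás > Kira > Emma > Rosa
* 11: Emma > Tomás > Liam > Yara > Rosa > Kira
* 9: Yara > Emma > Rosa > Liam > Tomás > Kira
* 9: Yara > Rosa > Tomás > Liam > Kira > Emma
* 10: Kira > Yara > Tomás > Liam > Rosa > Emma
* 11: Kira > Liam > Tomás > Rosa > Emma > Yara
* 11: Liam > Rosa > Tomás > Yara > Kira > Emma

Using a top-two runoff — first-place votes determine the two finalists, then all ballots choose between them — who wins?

Liam

Round 1 first-place votes: Kira 21, Yara 18, Tomás 0, Liam 19, Rosa 0, Emma 11. Kira and Liam advance.
Runoff: Kira is ranked above Liam on 21 ballots, Liam above Kira on 48.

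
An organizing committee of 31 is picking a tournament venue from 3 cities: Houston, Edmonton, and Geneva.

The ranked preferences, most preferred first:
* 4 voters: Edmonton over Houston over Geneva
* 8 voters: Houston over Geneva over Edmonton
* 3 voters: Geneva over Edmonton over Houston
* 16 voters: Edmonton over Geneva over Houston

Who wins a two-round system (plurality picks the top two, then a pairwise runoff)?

Round 1 first-place votes: Houston 8, Edmonton 20, Geneva 3. Edmonton and Houston advance.
Runoff: Edmonton is ranked above Houston on 23 ballots, Houston above Edmonton on 8.

Edmonton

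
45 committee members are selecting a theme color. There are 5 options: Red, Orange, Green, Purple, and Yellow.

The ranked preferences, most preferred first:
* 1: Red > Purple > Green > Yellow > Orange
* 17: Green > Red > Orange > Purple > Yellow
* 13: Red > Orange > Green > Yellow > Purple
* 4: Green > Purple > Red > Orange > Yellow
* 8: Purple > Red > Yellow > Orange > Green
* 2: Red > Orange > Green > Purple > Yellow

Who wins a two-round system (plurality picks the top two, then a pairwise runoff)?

Round 1 first-place votes: Red 16, Orange 0, Green 21, Purple 8, Yellow 0. Green and Red advance.
Runoff: Green is ranked above Red on 21 ballots, Red above Green on 24.

Red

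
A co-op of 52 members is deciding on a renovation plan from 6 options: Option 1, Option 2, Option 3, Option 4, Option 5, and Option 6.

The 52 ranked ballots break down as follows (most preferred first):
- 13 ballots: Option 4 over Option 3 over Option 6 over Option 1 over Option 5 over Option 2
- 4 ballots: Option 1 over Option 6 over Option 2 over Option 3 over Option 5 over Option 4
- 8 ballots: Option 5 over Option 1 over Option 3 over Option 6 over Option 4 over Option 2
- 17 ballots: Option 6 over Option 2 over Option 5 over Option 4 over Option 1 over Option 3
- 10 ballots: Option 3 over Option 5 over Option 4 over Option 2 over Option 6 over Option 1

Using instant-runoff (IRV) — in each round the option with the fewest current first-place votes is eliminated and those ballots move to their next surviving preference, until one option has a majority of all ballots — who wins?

Option 3

Round 1: Option 1 4, Option 2 0, Option 3 10, Option 4 13, Option 5 8, Option 6 17. Option 2 eliminated.
Round 2: Option 1 4, Option 3 10, Option 4 13, Option 5 8, Option 6 17. Option 1 eliminated.
Round 3: Option 3 10, Option 4 13, Option 5 8, Option 6 21. Option 5 eliminated.
Round 4: Option 3 18, Option 4 13, Option 6 21. Option 4 eliminated.
Round 5: Option 3 31, Option 6 21. Option 3 has a majority (≥27).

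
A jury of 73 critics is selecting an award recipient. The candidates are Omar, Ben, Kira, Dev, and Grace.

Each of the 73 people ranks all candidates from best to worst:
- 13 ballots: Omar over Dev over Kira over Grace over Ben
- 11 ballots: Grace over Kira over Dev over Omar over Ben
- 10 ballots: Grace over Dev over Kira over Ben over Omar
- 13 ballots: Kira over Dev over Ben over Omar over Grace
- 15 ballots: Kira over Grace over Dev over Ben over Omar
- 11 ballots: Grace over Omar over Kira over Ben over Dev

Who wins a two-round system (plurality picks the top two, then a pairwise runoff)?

Kira

Round 1 first-place votes: Omar 13, Ben 0, Kira 28, Dev 0, Grace 32. Grace and Kira advance.
Runoff: Grace is ranked above Kira on 32 ballots, Kira above Grace on 41.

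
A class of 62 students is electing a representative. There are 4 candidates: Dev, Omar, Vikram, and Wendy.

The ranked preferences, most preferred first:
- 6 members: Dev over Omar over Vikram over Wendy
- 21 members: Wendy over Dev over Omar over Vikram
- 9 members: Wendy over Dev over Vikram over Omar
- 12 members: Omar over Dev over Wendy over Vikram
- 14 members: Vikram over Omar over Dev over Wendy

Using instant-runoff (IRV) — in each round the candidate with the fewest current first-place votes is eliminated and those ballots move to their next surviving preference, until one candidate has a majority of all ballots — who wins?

Round 1: Dev 6, Omar 12, Vikram 14, Wendy 30. Dev eliminated.
Round 2: Omar 18, Vikram 14, Wendy 30. Vikram eliminated.
Round 3: Omar 32, Wendy 30. Omar has a majority (≥32).

Omar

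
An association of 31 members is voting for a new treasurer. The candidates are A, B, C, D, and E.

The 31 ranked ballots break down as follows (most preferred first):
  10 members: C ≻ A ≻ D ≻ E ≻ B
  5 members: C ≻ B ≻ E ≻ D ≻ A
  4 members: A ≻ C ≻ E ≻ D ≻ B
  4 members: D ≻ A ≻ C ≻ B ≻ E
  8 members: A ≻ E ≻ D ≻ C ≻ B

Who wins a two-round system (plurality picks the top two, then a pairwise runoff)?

A

Round 1 first-place votes: A 12, B 0, C 15, D 4, E 0. C and A advance.
Runoff: C is ranked above A on 15 ballots, A above C on 16.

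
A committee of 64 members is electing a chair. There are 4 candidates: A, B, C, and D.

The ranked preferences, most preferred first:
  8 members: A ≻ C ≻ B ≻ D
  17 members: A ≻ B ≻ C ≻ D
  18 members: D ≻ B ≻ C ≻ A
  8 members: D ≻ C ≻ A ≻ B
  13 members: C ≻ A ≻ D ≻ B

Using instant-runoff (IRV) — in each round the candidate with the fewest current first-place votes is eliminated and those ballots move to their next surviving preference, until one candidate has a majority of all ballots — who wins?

Round 1: A 25, B 0, C 13, D 26. B eliminated.
Round 2: A 25, C 13, D 26. C eliminated.
Round 3: A 38, D 26. A has a majority (≥33).

A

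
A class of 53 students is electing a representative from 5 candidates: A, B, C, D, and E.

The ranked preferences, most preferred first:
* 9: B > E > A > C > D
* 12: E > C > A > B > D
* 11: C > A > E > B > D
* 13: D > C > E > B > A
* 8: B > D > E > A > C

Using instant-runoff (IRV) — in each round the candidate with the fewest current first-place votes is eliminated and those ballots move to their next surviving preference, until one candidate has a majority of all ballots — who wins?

Round 1: A 0, B 17, C 11, D 13, E 12. A eliminated.
Round 2: B 17, C 11, D 13, E 12. C eliminated.
Round 3: B 17, D 13, E 23. D eliminated.
Round 4: B 17, E 36. E has a majority (≥27).

E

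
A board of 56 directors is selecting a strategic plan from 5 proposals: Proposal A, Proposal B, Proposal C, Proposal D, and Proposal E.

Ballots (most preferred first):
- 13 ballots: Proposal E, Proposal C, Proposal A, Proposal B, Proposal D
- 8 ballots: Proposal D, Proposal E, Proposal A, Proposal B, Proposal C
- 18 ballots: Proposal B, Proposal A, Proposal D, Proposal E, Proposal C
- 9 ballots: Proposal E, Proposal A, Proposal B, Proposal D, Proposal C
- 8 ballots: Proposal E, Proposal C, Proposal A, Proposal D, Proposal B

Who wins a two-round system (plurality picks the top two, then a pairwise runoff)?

Proposal E

Round 1 first-place votes: Proposal A 0, Proposal B 18, Proposal C 0, Proposal D 8, Proposal E 30. Proposal E and Proposal B advance.
Runoff: Proposal E is ranked above Proposal B on 38 ballots, Proposal B above Proposal E on 18.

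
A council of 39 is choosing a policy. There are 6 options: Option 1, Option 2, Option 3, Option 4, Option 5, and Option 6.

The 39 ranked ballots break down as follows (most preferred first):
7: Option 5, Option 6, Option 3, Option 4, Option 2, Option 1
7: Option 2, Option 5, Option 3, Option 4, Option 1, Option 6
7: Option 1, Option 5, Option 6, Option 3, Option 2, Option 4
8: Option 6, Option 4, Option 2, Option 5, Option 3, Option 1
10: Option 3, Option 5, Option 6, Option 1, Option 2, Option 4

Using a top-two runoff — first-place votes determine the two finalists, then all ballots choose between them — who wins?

Round 1 first-place votes: Option 1 7, Option 2 7, Option 3 10, Option 4 0, Option 5 7, Option 6 8. Option 3 and Option 6 advance.
Runoff: Option 3 is ranked above Option 6 on 17 ballots, Option 6 above Option 3 on 22.

Option 6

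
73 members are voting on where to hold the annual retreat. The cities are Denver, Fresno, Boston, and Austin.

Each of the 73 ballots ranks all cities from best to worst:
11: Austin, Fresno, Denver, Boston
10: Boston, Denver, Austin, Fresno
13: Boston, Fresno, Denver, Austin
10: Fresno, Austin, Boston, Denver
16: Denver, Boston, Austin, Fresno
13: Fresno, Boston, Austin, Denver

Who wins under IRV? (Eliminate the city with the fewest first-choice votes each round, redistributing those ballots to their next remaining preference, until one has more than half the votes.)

Boston

Round 1: Denver 16, Fresno 23, Boston 23, Austin 11. Austin eliminated.
Round 2: Denver 16, Fresno 34, Boston 23. Denver eliminated.
Round 3: Fresno 34, Boston 39. Boston has a majority (≥37).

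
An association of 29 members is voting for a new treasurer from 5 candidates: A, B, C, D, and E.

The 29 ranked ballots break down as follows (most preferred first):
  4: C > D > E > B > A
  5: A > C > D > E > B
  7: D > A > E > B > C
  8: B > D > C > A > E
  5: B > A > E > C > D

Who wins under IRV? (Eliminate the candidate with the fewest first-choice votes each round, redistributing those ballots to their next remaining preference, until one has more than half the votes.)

Round 1: A 5, B 13, C 4, D 7, E 0. E eliminated.
Round 2: A 5, B 13, C 4, D 7. C eliminated.
Round 3: A 5, B 13, D 11. A eliminated.
Round 4: B 13, D 16. D has a majority (≥15).

D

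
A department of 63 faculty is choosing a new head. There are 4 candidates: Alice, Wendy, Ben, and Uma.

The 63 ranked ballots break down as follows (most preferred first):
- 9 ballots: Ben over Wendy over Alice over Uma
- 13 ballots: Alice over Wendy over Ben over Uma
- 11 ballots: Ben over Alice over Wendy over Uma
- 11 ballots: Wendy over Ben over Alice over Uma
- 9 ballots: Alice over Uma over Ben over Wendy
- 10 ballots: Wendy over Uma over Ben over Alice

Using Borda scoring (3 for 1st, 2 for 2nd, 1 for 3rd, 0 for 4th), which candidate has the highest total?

Wendy

Alice: 9×1 + 13×3 + 11×2 + 11×1 + 9×3 + 10×0 = 108
Wendy: 9×2 + 13×2 + 11×1 + 11×3 + 9×0 + 10×3 = 118
Ben: 9×3 + 13×1 + 11×3 + 11×2 + 9×1 + 10×1 = 114
Uma: 9×0 + 13×0 + 11×0 + 11×0 + 9×2 + 10×2 = 38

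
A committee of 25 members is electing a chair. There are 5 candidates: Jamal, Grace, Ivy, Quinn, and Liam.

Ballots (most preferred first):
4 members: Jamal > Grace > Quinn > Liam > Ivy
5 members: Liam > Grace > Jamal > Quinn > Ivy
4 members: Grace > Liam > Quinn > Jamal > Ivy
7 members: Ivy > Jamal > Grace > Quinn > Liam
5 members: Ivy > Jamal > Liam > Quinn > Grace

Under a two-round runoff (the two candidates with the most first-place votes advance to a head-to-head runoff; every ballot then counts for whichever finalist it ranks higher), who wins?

Liam

Round 1 first-place votes: Jamal 4, Grace 4, Ivy 12, Quinn 0, Liam 5. Ivy and Liam advance.
Runoff: Ivy is ranked above Liam on 12 ballots, Liam above Ivy on 13.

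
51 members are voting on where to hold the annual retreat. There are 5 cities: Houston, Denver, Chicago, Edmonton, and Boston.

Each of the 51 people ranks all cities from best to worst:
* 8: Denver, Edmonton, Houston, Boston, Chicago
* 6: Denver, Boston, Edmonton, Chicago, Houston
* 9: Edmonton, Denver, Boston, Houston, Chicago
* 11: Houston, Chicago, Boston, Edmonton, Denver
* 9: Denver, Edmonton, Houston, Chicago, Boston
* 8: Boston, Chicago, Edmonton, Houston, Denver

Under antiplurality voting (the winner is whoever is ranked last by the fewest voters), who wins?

Last-place votes: Houston 6, Denver 19, Chicago 17, Edmonton 0, Boston 9.

Edmonton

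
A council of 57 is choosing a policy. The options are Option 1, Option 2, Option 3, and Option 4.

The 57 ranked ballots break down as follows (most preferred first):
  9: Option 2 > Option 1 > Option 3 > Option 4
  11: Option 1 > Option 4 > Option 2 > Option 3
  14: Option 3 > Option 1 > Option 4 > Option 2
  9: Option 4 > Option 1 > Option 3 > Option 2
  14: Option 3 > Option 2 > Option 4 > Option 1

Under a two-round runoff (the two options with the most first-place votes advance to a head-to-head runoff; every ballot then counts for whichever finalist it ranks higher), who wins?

Option 1

Round 1 first-place votes: Option 1 11, Option 2 9, Option 3 28, Option 4 9. Option 3 and Option 1 advance.
Runoff: Option 3 is ranked above Option 1 on 28 ballots, Option 1 above Option 3 on 29.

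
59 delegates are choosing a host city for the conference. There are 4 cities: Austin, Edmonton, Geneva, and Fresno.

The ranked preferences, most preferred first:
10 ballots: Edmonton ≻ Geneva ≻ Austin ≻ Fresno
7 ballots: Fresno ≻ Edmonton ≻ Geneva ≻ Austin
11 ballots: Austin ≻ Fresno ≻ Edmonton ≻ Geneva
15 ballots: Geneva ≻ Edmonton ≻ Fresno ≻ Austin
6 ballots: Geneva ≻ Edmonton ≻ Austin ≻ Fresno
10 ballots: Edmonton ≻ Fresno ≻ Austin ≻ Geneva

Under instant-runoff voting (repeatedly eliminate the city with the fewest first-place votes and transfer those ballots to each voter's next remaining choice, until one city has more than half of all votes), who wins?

Edmonton

Round 1: Austin 11, Edmonton 20, Geneva 21, Fresno 7. Fresno eliminated.
Round 2: Austin 11, Edmonton 27, Geneva 21. Austin eliminated.
Round 3: Edmonton 38, Geneva 21. Edmonton has a majority (≥30).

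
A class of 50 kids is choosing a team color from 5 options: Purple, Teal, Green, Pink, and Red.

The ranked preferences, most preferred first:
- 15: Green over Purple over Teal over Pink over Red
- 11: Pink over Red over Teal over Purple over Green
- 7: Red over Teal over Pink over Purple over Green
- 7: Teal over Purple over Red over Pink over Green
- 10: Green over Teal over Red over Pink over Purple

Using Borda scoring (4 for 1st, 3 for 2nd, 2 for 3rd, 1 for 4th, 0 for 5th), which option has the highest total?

Teal

Purple: 15×3 + 11×1 + 7×1 + 7×3 + 10×0 = 84
Teal: 15×2 + 11×2 + 7×3 + 7×4 + 10×3 = 131
Green: 15×4 + 11×0 + 7×0 + 7×0 + 10×4 = 100
Pink: 15×1 + 11×4 + 7×2 + 7×1 + 10×1 = 90
Red: 15×0 + 11×3 + 7×4 + 7×2 + 10×2 = 95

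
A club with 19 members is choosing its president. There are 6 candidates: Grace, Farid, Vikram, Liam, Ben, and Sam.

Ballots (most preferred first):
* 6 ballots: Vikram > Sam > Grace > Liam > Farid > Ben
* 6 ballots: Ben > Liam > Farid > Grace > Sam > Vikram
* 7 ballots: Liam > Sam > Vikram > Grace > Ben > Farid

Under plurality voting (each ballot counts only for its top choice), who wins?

Liam

First-place votes: Grace 0, Farid 0, Vikram 6, Liam 7, Ben 6, Sam 0.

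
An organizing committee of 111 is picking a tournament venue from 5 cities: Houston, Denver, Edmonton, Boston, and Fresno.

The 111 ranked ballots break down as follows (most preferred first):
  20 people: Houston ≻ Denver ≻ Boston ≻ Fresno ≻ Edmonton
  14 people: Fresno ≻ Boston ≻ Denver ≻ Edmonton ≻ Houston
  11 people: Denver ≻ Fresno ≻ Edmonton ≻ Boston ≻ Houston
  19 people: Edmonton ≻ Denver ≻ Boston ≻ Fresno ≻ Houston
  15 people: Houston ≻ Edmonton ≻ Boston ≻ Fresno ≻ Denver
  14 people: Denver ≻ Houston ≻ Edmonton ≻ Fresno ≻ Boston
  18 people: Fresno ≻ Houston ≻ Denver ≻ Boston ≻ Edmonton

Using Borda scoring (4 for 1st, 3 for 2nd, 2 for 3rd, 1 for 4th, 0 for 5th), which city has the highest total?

Houston: 20×4 + 14×0 + 11×0 + 19×0 + 15×4 + 14×3 + 18×3 = 236
Denver: 20×3 + 14×2 + 11×4 + 19×3 + 15×0 + 14×4 + 18×2 = 281
Edmonton: 20×0 + 14×1 + 11×2 + 19×4 + 15×3 + 14×2 + 18×0 = 185
Boston: 20×2 + 14×3 + 11×1 + 19×2 + 15×2 + 14×0 + 18×1 = 179
Fresno: 20×1 + 14×4 + 11×3 + 19×1 + 15×1 + 14×1 + 18×4 = 229

Denver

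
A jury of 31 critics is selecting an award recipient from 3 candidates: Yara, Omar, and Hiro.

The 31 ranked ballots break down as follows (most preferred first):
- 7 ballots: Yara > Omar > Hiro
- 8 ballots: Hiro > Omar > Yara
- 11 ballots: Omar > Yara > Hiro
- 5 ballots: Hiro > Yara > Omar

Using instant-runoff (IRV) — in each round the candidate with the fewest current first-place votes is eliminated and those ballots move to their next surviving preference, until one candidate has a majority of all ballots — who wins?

Round 1: Yara 7, Omar 11, Hiro 13. Yara eliminated.
Round 2: Omar 18, Hiro 13. Omar has a majority (≥16).

Omar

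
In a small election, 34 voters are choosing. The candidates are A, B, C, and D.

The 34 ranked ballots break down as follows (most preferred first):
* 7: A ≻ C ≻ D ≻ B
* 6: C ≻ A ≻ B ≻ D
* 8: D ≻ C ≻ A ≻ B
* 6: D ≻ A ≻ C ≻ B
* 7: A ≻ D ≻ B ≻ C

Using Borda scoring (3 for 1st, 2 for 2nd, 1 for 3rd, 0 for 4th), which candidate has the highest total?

A

A: 7×3 + 6×2 + 8×1 + 6×2 + 7×3 = 74
B: 7×0 + 6×1 + 8×0 + 6×0 + 7×1 = 13
C: 7×2 + 6×3 + 8×2 + 6×1 + 7×0 = 54
D: 7×1 + 6×0 + 8×3 + 6×3 + 7×2 = 63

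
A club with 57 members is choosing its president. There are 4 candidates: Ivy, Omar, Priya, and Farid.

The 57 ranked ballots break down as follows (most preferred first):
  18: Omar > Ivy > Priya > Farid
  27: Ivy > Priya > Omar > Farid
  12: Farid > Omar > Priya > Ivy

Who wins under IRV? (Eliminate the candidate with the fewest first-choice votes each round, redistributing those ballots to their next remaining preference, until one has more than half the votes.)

Round 1: Ivy 27, Omar 18, Priya 0, Farid 12. Priya eliminated.
Round 2: Ivy 27, Omar 18, Farid 12. Farid eliminated.
Round 3: Ivy 27, Omar 30. Omar has a majority (≥29).

Omar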